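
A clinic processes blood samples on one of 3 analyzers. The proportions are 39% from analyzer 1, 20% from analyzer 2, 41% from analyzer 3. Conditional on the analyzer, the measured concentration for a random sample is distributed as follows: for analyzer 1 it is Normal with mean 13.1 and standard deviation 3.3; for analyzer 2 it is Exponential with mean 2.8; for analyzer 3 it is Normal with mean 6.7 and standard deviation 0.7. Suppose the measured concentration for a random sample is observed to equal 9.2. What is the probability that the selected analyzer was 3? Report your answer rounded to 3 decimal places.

Likelihoods f(9.2 | ·): 1: 0.0601323; 2: 0.0133621; 3: 0.000968449.
Posterior ∝ prior × likelihood. Numerator for 3: 0.41·0.000968449 = 0.000397064.
Normalizing constant: 0.39·0.0601323 + 0.2·0.0133621 + 0.41·0.000968449 = 0.0265211.
P(3 | observation) = 0.000397064 / 0.0265211 = 0.0149716.

0.015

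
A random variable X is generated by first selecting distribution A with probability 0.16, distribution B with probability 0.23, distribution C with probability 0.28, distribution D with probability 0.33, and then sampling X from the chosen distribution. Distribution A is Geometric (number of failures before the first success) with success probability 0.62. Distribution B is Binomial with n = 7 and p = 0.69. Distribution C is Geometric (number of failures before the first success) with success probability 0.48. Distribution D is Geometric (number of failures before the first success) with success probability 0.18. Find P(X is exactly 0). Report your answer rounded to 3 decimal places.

Conditional on each component, P(X = 0): A: 0.62; B: 0.000275126; C: 0.48; D: 0.18.
By total probability, P(X = 0) = 0.16·0.62 + 0.23·0.000275126 + 0.28·0.48 + 0.33·0.18 = 0.293063.

0.293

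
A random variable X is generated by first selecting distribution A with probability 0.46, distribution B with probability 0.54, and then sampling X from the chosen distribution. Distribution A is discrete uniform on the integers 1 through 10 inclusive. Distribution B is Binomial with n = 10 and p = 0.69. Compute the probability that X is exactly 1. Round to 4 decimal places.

Conditional on each component, P(X = 1): A: 0.1; B: 0.000182433.
By total probability, P(X = 1) = 0.46·0.1 + 0.54·0.000182433 = 0.0460985.

0.0461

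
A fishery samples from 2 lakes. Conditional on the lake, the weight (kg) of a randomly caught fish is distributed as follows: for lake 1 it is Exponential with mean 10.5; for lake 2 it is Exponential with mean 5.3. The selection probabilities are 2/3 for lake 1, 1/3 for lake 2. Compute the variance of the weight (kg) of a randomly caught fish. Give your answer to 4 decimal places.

88.8722

Per component, 1: μ=10.5, E[X²]=220.5; 2: μ=5.3, E[X²]=56.18.
E[X] = 0.666667·10.5 + 0.333333·5.3 = 8.76667.
E[X²] = 0.666667·220.5 + 0.333333·56.18 = 165.727.
Var(X) = E[X²] − (E[X])² = 165.727 − 76.8544 = 88.8722.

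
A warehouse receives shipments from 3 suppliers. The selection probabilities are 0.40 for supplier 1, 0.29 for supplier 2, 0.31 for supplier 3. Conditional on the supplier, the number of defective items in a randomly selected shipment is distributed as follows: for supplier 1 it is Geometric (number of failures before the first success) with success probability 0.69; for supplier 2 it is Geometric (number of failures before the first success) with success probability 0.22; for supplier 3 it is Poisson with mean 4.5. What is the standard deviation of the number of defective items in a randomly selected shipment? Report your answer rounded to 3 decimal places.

Per component, 1: μ=0.449275, E[X²]=0.852972; 2: μ=3.54545, E[X²]=28.686; 3: μ=4.5, E[X²]=24.75.
E[X] = 0.4·0.449275 + 0.29·3.54545 + 0.31·4.5 = 2.60289.
E[X²] = 0.4·0.852972 + 0.29·28.686 + 0.31·24.75 = 16.3326.
Var(X) = E[X²] − (E[X])² = 16.3326 − 6.77505 = 9.55757.
SD(X) = √9.55757 = 3.09153.

3.092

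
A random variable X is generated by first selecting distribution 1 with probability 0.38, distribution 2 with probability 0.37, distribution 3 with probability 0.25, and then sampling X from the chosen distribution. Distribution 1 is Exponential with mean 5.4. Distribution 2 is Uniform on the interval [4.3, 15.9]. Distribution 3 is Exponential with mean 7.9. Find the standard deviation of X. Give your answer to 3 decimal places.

5.914

Per component, 1: μ=5.4, E[X²]=58.32; 2: μ=10.1, E[X²]=113.223; 3: μ=7.9, E[X²]=124.82.
E[X] = 0.38·5.4 + 0.37·10.1 + 0.25·7.9 = 7.764.
E[X²] = 0.38·58.32 + 0.37·113.223 + 0.25·124.82 = 95.2592.
Var(X) = E[X²] − (E[X])² = 95.2592 − 60.2797 = 34.9795.
SD(X) = √34.9795 = 5.91435.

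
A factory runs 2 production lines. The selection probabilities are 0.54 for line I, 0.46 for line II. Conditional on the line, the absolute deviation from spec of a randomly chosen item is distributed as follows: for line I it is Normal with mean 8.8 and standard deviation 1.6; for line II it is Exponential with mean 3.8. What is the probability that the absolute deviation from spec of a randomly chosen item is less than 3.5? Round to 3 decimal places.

Conditional on each line, P(X < 3.5): I: 0.000462331; II: 0.6019.
By total probability, P(X < 3.5) = 0.54·0.000462331 + 0.46·0.6019 = 0.277124.

0.277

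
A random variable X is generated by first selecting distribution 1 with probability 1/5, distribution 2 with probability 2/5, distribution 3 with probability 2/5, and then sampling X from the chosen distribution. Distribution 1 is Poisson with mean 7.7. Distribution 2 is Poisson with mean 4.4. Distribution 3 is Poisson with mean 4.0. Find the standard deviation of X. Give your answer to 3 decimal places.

2.625

Per component, 1: μ=7.7, E[X²]=66.99; 2: μ=4.4, E[X²]=23.76; 3: μ=4, E[X²]=20.
E[X] = 0.2·7.7 + 0.4·4.4 + 0.4·4 = 4.9.
E[X²] = 0.2·66.99 + 0.4·23.76 + 0.4·20 = 30.902.
Var(X) = E[X²] − (E[X])² = 30.902 − 24.01 = 6.892.
SD(X) = √6.892 = 2.62526.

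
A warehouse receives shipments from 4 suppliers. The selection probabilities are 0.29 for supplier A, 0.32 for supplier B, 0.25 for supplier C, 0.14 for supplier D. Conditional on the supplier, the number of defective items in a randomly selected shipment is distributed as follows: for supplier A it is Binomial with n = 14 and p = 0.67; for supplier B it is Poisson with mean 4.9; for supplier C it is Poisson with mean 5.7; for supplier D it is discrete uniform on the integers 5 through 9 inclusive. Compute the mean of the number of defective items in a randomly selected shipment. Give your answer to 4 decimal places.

6.6932

Component means — A: 9.38; B: 4.9; C: 5.7; D: 7.
E[X] = 0.29·9.38 + 0.32·4.9 + 0.25·5.7 + 0.14·7 = 6.6932.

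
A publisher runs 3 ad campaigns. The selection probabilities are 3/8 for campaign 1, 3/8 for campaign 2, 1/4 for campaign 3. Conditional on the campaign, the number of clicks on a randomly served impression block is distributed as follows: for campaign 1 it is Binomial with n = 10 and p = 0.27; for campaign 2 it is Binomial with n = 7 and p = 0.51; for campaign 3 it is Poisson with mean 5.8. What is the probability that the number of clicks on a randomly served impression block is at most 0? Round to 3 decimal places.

0.019

Conditional on each campaign, P(X ≤ 0): 1: 0.0429763; 2: 0.00678223; 3: 0.00302755.
By total probability, P(X ≤ 0) = 0.375·0.0429763 + 0.375·0.00678223 + 0.25·0.00302755 = 0.0194163.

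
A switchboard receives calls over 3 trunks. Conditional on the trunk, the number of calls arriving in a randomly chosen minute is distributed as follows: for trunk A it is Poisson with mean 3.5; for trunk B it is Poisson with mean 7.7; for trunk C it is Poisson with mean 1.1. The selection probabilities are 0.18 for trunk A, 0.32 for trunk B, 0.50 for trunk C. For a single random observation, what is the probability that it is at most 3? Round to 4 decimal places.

0.6003

Conditional on each trunk, P(X ≤ 3): A: 0.536633; B: 0.0518188; C: 0.974258.
By total probability, P(X ≤ 3) = 0.18·0.536633 + 0.32·0.0518188 + 0.5·0.974258 = 0.600305.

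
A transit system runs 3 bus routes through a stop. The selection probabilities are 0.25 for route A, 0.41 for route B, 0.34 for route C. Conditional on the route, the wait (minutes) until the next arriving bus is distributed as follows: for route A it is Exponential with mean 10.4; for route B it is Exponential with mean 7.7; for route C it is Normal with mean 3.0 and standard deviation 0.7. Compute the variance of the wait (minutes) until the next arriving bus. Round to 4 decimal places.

Per component, A: μ=10.4, E[X²]=216.32; B: μ=7.7, E[X²]=118.58; C: μ=3, E[X²]=9.49.
E[X] = 0.25·10.4 + 0.41·7.7 + 0.34·3 = 6.777.
E[X²] = 0.25·216.32 + 0.41·118.58 + 0.34·9.49 = 105.924.
Var(X) = E[X²] − (E[X])² = 105.924 − 45.9277 = 59.9967.

59.9967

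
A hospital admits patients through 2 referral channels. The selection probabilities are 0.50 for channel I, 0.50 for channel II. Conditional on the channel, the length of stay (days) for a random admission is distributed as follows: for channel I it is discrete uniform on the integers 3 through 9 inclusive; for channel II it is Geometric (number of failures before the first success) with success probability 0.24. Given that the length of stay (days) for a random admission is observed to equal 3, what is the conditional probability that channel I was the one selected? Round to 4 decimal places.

0.5755

Likelihoods P(X=3 | ·): I: 0.142857; II: 0.105354.
Posterior ∝ prior × likelihood. Numerator for I: 0.5·0.142857 = 0.0714286.
Normalizing constant: 0.5·0.142857 + 0.5·0.105354 = 0.124106.
P(I | observation) = 0.0714286 / 0.124106 = 0.575546.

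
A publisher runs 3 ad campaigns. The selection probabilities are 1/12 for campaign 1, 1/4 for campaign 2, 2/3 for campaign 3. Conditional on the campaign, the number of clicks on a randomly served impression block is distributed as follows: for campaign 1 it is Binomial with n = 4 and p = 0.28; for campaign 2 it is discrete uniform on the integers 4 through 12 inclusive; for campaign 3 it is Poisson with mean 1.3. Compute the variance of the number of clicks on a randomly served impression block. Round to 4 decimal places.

Per component, 1: μ=1.12, E[X²]=2.0608; 2: μ=8, E[X²]=70.6667; 3: μ=1.3, E[X²]=2.99.
E[X] = 0.0833333·1.12 + 0.25·8 + 0.666667·1.3 = 2.96.
E[X²] = 0.0833333·2.0608 + 0.25·70.6667 + 0.666667·2.99 = 19.8317.
Var(X) = E[X²] − (E[X])² = 19.8317 − 8.7616 = 11.0701.

11.0701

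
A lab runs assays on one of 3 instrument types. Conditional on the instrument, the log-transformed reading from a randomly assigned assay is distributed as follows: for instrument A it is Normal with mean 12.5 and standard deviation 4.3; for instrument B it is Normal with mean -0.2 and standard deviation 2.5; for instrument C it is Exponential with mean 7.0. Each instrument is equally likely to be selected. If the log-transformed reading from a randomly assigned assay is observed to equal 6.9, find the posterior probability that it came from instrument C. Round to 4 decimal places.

Likelihoods f(6.9 | ·): A: 0.0397327; B: 0.00282844; C: 0.0533104.
Posterior ∝ prior × likelihood. Numerator for C: 0.333333·0.0533104 = 0.0177701.
Normalizing constant: 0.333333·0.0397327 + 0.333333·0.00282844 + 0.333333·0.0533104 = 0.0319572.
P(C | observation) = 0.0177701 / 0.0319572 = 0.55606.

0.5561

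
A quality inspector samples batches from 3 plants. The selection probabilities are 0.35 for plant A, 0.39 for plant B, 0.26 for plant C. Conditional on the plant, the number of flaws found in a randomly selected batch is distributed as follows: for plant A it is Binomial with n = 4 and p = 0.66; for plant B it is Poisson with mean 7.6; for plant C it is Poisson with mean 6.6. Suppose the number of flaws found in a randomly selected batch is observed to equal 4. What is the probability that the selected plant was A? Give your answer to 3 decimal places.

0.547

Likelihoods P(X=4 | ·): A: 0.189747; B: 0.0695673; C: 0.107553.
Posterior ∝ prior × likelihood. Numerator for A: 0.35·0.189747 = 0.0664116.
Normalizing constant: 0.35·0.189747 + 0.39·0.0695673 + 0.26·0.107553 = 0.121506.
P(A | observation) = 0.0664116 / 0.121506 = 0.546568.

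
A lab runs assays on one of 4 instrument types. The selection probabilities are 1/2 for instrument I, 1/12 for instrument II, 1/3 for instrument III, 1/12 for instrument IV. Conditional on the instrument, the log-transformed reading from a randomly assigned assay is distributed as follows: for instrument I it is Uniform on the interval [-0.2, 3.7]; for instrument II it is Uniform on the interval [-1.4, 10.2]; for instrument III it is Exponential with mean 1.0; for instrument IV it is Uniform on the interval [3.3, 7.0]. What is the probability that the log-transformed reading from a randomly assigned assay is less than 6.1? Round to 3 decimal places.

Conditional on each instrument, P(X < 6.1): I: 1; II: 0.646552; III: 0.997757; IV: 0.756757.
By total probability, P(X < 6.1) = 0.5·1 + 0.0833333·0.646552 + 0.333333·0.997757 + 0.0833333·0.756757 = 0.949528.

0.950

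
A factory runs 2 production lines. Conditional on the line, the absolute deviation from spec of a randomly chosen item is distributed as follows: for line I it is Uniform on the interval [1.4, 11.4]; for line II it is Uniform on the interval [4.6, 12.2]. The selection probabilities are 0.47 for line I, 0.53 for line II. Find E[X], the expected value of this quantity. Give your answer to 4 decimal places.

7.4600

Component means — I: 6.4; II: 8.4.
E[X] = 0.47·6.4 + 0.53·8.4 = 7.46.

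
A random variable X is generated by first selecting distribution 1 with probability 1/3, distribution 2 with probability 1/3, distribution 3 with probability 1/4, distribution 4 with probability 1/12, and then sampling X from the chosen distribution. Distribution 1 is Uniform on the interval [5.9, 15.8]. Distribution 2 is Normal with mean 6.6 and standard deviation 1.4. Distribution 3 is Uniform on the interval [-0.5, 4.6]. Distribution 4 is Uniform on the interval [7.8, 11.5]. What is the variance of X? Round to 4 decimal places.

15.7000

Per component, 1: μ=10.85, E[X²]=125.89; 2: μ=6.6, E[X²]=45.52; 3: μ=2.05, E[X²]=6.37; 4: μ=9.65, E[X²]=94.2633.
E[X] = 0.333333·10.85 + 0.333333·6.6 + 0.25·2.05 + 0.0833333·9.65 = 7.13333.
E[X²] = 0.333333·125.89 + 0.333333·45.52 + 0.25·6.37 + 0.0833333·94.2633 = 66.5844.
Var(X) = E[X²] − (E[X])² = 66.5844 − 50.8844 = 15.7.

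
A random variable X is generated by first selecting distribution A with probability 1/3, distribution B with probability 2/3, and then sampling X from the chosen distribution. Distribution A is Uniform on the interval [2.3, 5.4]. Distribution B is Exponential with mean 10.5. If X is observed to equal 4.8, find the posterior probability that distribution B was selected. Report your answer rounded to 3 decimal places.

0.272

Likelihoods f(4.8 | ·): A: 0.322581; B: 0.0602943.
Posterior ∝ prior × likelihood. Numerator for B: 0.666667·0.0602943 = 0.0401962.
Normalizing constant: 0.333333·0.322581 + 0.666667·0.0602943 = 0.147723.
P(B | observation) = 0.0401962 / 0.147723 = 0.272105.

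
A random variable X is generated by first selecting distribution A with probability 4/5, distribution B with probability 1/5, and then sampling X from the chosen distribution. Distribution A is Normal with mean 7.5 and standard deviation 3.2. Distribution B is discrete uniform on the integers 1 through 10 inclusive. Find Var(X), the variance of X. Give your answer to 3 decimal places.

Per component, A: μ=7.5, E[X²]=66.49; B: μ=5.5, E[X²]=38.5.
E[X] = 0.8·7.5 + 0.2·5.5 = 7.1.
E[X²] = 0.8·66.49 + 0.2·38.5 = 60.892.
Var(X) = E[X²] − (E[X])² = 60.892 − 50.41 = 10.482.

10.482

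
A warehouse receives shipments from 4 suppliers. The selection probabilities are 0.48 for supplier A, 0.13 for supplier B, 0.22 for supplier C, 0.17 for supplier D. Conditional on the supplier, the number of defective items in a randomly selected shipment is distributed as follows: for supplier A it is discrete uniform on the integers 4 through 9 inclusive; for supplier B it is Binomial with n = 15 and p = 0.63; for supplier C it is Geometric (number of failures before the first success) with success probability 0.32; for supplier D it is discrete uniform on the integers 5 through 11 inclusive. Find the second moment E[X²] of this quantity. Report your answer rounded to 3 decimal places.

47.758

For each component E[X²] = Var + (mean)², giving A: 45.1667; B: 92.799; C: 11.1562; D: 68.
Overall E[X²] = 0.48·45.1667 + 0.13·92.799 + 0.22·11.1562 + 0.17·68 = 47.7582.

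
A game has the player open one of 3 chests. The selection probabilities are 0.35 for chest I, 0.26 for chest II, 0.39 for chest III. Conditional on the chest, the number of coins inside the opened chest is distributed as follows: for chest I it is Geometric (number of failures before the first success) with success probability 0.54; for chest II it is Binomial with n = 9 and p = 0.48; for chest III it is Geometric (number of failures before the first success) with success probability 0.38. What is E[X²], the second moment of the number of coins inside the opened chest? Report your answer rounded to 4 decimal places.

For each component E[X²] = Var + (mean)², giving I: 2.30316; II: 20.9088; III: 6.95568.
Overall E[X²] = 0.35·2.30316 + 0.26·20.9088 + 0.39·6.95568 = 8.95511.

8.9551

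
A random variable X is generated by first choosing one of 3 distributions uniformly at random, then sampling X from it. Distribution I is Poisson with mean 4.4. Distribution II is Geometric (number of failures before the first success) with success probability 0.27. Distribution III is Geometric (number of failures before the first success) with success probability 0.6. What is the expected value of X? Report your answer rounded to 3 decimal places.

Component means — I: 4.4; II: 2.7037; III: 0.666667.
E[X] = 0.333333·4.4 + 0.333333·2.7037 + 0.333333·0.666667 = 2.59012.

2.590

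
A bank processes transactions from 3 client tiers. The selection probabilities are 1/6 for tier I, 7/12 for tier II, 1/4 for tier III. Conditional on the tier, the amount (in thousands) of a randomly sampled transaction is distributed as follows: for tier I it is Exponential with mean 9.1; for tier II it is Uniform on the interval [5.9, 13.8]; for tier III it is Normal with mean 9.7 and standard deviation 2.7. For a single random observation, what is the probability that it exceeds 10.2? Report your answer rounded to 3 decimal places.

0.427

Conditional on each tier, P(X > 10.2): I: 0.325993; II: 0.455696; III: 0.426542.
By total probability, P(X > 10.2) = 0.166667·0.325993 + 0.583333·0.455696 + 0.25·0.426542 = 0.42679.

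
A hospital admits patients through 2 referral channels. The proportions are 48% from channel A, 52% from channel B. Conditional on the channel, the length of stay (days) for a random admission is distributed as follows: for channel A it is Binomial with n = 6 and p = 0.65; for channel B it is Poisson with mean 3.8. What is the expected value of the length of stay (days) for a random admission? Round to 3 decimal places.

3.848

Component means — A: 3.9; B: 3.8.
E[X] = 0.48·3.9 + 0.52·3.8 = 3.848.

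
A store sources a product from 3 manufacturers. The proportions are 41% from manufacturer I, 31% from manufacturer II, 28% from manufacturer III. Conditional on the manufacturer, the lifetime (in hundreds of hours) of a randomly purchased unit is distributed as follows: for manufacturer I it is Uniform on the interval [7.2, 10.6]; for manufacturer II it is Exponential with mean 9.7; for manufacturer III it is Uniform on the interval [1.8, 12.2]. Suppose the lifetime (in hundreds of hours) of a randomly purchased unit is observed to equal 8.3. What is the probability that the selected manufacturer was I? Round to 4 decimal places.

0.7486

Likelihoods f(8.3 | ·): I: 0.294118; II: 0.0438143; III: 0.0961538.
Posterior ∝ prior × likelihood. Numerator for I: 0.41·0.294118 = 0.120588.
Normalizing constant: 0.41·0.294118 + 0.31·0.0438143 + 0.28·0.0961538 = 0.161094.
P(I | observation) = 0.120588 / 0.161094 = 0.748559.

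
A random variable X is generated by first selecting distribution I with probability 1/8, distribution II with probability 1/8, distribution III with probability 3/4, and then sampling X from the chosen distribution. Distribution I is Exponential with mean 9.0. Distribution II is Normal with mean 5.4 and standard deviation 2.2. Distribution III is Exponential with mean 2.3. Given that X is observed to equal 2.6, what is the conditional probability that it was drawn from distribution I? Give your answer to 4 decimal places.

0.0827

Likelihoods f(2.6 | ·): I: 0.0832328; II: 0.0806761; III: 0.140388.
Posterior ∝ prior × likelihood. Numerator for I: 0.125·0.0832328 = 0.0104041.
Normalizing constant: 0.125·0.0832328 + 0.125·0.0806761 + 0.75·0.140388 = 0.12578.
P(I | observation) = 0.0104041 / 0.12578 = 0.0827168.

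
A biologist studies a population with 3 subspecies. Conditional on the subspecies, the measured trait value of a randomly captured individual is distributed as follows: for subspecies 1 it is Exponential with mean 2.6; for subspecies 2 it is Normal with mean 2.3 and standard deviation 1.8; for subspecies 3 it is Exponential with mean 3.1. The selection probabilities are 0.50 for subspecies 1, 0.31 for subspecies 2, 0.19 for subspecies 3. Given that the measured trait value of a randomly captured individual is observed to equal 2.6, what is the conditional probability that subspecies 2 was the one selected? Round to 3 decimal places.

Likelihoods f(2.6 | ·): 1: 0.141492; 2: 0.218578; 3: 0.139441.
Posterior ∝ prior × likelihood. Numerator for 2: 0.31·0.218578 = 0.0677591.
Normalizing constant: 0.5·0.141492 + 0.31·0.218578 + 0.19·0.139441 = 0.164999.
P(2 | observation) = 0.0677591 / 0.164999 = 0.410664.

0.411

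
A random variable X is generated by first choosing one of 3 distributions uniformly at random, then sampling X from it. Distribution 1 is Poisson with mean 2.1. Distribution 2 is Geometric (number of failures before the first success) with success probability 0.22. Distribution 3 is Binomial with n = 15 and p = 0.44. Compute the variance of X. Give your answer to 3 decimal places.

Per component, 1: μ=2.1, E[X²]=6.51; 2: μ=3.54545, E[X²]=28.686; 3: μ=6.6, E[X²]=47.256.
E[X] = 0.333333·2.1 + 0.333333·3.54545 + 0.333333·6.6 = 4.08182.
E[X²] = 0.333333·6.51 + 0.333333·28.686 + 0.333333·47.256 = 27.484.
Var(X) = E[X²] − (E[X])² = 27.484 − 16.6612 = 10.8227.

10.823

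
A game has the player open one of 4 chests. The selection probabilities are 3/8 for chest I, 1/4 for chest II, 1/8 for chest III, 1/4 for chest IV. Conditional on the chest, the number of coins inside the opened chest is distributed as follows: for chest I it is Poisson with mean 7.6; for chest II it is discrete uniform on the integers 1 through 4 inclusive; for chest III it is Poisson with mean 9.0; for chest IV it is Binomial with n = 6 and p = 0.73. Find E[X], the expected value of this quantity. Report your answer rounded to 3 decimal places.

Component means — I: 7.6; II: 2.5; III: 9; IV: 4.38.
E[X] = 0.375·7.6 + 0.25·2.5 + 0.125·9 + 0.25·4.38 = 5.695.

5.695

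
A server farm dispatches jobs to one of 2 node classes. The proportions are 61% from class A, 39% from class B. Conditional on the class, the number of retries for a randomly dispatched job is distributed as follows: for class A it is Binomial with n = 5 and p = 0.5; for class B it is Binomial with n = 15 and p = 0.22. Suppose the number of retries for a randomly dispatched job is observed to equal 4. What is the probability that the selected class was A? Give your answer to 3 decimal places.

Likelihoods P(X=4 | ·): A: 0.15625; B: 0.207905.
Posterior ∝ prior × likelihood. Numerator for A: 0.61·0.15625 = 0.0953125.
Normalizing constant: 0.61·0.15625 + 0.39·0.207905 = 0.176395.
P(A | observation) = 0.0953125 / 0.176395 = 0.540335.

0.540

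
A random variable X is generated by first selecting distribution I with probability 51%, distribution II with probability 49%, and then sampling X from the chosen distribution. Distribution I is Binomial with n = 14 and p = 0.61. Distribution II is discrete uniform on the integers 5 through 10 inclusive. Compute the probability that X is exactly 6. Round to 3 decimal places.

Conditional on each component, P(X = 6): I: 0.082804; II: 0.166667.
By total probability, P(X = 6) = 0.51·0.082804 + 0.49·0.166667 = 0.123897.

0.124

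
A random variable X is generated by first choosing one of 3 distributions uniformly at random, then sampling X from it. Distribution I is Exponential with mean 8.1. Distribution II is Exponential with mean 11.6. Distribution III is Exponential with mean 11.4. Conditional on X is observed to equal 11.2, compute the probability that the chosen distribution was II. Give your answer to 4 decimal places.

Likelihoods f(11.2 | ·): I: 0.0309748; II: 0.0328264; III: 0.0328413.
Posterior ∝ prior × likelihood. Numerator for II: 0.333333·0.0328264 = 0.0109421.
Normalizing constant: 0.333333·0.0309748 + 0.333333·0.0328264 + 0.333333·0.0328413 = 0.0322142.
P(II | observation) = 0.0109421 / 0.0322142 = 0.339668.

0.3397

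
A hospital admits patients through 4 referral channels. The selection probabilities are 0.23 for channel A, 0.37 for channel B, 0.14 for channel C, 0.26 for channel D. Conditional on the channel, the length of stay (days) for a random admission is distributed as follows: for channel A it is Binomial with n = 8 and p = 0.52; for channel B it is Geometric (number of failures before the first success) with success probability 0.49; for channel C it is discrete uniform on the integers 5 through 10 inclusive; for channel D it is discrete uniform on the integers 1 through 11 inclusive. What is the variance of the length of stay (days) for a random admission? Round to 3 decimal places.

10.252

Per component, A: μ=4.16, E[X²]=19.3024; B: μ=1.04082, E[X²]=3.20741; C: μ=7.5, E[X²]=59.1667; D: μ=6, E[X²]=46.
E[X] = 0.23·4.16 + 0.37·1.04082 + 0.14·7.5 + 0.26·6 = 3.9519.
E[X²] = 0.23·19.3024 + 0.37·3.20741 + 0.14·59.1667 + 0.26·46 = 25.8696.
Var(X) = E[X²] − (E[X])² = 25.8696 − 15.6175 = 10.2521.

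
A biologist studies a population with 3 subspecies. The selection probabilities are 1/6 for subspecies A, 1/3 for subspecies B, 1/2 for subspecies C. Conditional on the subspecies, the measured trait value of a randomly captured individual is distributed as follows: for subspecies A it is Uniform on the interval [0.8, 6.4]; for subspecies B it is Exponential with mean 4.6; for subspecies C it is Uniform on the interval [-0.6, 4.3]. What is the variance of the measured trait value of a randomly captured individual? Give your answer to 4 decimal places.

Per component, A: μ=3.6, E[X²]=15.5733; B: μ=4.6, E[X²]=42.32; C: μ=1.85, E[X²]=5.42333.
E[X] = 0.166667·3.6 + 0.333333·4.6 + 0.5·1.85 = 3.05833.
E[X²] = 0.166667·15.5733 + 0.333333·42.32 + 0.5·5.42333 = 19.4139.
Var(X) = E[X²] − (E[X])² = 19.4139 − 9.3534 = 10.0605.

10.0605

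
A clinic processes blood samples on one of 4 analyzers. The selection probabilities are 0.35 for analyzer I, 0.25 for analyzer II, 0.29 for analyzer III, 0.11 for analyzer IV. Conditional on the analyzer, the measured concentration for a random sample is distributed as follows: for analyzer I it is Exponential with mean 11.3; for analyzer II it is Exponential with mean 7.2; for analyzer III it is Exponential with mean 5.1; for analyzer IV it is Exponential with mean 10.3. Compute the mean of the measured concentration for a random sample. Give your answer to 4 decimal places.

8.3670

Component means — I: 11.3; II: 7.2; III: 5.1; IV: 10.3.
E[X] = 0.35·11.3 + 0.25·7.2 + 0.29·5.1 + 0.11·10.3 = 8.367.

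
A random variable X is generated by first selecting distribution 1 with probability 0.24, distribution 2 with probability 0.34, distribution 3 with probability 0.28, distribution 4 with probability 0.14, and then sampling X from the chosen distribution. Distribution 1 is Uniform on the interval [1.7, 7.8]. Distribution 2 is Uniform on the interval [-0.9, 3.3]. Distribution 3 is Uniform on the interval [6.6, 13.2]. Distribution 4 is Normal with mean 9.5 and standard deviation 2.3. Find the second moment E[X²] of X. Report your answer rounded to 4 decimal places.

For each component E[X²] = Var + (mean)², giving 1: 25.6633; 2: 2.91; 3: 101.64; 4: 95.54.
Overall E[X²] = 0.24·25.6633 + 0.34·2.91 + 0.28·101.64 + 0.14·95.54 = 48.9834.

48.9834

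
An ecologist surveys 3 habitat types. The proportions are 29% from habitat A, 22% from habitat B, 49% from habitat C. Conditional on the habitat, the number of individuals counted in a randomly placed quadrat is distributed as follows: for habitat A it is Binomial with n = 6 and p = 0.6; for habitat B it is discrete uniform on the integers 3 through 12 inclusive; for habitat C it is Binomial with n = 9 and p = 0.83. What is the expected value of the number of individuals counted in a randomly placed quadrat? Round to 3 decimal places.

Component means — A: 3.6; B: 7.5; C: 7.47.
E[X] = 0.29·3.6 + 0.22·7.5 + 0.49·7.47 = 6.3543.

6.354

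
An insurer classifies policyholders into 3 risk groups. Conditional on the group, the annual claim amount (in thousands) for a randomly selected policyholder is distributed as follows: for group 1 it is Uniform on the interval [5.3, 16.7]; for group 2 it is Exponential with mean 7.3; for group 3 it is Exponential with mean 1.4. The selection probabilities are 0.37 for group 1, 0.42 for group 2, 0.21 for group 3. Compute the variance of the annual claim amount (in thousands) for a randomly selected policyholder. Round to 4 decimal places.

Per component, 1: μ=11, E[X²]=131.83; 2: μ=7.3, E[X²]=106.58; 3: μ=1.4, E[X²]=3.92.
E[X] = 0.37·11 + 0.42·7.3 + 0.21·1.4 = 7.43.
E[X²] = 0.37·131.83 + 0.42·106.58 + 0.21·3.92 = 94.3639.
Var(X) = E[X²] − (E[X])² = 94.3639 − 55.2049 = 39.159.

39.1590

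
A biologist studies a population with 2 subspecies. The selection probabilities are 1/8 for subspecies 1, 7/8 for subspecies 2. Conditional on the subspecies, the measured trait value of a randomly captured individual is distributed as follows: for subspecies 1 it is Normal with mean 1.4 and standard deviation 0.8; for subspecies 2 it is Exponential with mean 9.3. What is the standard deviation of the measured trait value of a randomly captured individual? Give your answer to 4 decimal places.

Per component, 1: μ=1.4, E[X²]=2.6; 2: μ=9.3, E[X²]=172.98.
E[X] = 0.125·1.4 + 0.875·9.3 = 8.3125.
E[X²] = 0.125·2.6 + 0.875·172.98 = 151.683.
Var(X) = E[X²] − (E[X])² = 151.683 − 69.0977 = 82.5848.
SD(X) = √82.5848 = 9.08762.

9.0876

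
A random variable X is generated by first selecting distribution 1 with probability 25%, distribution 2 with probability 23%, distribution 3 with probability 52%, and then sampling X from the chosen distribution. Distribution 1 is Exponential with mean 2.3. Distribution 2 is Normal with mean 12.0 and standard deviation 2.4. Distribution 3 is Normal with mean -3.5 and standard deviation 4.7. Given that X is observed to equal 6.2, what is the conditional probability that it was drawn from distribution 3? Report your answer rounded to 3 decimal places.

0.358

Likelihoods f(6.2 | ·): 1: 0.0293471; 2: 0.00896393; 3: 0.0100901.
Posterior ∝ prior × likelihood. Numerator for 3: 0.52·0.0100901 = 0.00524687.
Normalizing constant: 0.25·0.0293471 + 0.23·0.00896393 + 0.52·0.0100901 = 0.0146453.
P(3 | observation) = 0.00524687 / 0.0146453 = 0.358262.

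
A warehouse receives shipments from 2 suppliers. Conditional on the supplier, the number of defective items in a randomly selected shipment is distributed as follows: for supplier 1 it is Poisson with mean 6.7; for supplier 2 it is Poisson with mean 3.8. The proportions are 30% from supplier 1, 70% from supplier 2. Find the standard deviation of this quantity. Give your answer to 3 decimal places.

Per component, 1: μ=6.7, E[X²]=51.59; 2: μ=3.8, E[X²]=18.24.
E[X] = 0.3·6.7 + 0.7·3.8 = 4.67.
E[X²] = 0.3·51.59 + 0.7·18.24 = 28.245.
Var(X) = E[X²] − (E[X])² = 28.245 − 21.8089 = 6.4361.
SD(X) = √6.4361 = 2.53695.

2.537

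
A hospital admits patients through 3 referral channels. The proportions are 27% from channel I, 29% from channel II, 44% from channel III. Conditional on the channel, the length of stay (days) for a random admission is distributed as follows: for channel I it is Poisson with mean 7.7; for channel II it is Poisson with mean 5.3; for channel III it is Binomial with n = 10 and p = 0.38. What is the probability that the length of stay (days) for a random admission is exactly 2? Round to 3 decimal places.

0.086

Conditional on each channel, P(X = 2): I: 0.0134241; II: 0.0701069; III: 0.141877.
By total probability, P(X = 2) = 0.27·0.0134241 + 0.29·0.0701069 + 0.44·0.141877 = 0.0863816.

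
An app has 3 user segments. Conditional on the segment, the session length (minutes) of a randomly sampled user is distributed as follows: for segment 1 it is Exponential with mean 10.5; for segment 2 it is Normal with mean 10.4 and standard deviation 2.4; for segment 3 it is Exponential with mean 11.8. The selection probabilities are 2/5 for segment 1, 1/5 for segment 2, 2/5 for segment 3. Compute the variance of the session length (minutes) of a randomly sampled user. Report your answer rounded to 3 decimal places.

Per component, 1: μ=10.5, E[X²]=220.5; 2: μ=10.4, E[X²]=113.92; 3: μ=11.8, E[X²]=278.48.
E[X] = 0.4·10.5 + 0.2·10.4 + 0.4·11.8 = 11.
E[X²] = 0.4·220.5 + 0.2·113.92 + 0.4·278.48 = 222.376.
Var(X) = E[X²] − (E[X])² = 222.376 − 121 = 101.376.

101.376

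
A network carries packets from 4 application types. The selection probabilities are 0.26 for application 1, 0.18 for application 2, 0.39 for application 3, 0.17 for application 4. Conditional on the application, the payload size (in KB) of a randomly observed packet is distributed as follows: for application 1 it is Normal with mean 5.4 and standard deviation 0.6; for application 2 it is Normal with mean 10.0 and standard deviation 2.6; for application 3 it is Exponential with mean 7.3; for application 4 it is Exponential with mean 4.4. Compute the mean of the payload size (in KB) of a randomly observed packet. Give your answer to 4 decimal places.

6.7990

Component means — 1: 5.4; 2: 10; 3: 7.3; 4: 4.4.
E[X] = 0.26·5.4 + 0.18·10 + 0.39·7.3 + 0.17·4.4 = 6.799.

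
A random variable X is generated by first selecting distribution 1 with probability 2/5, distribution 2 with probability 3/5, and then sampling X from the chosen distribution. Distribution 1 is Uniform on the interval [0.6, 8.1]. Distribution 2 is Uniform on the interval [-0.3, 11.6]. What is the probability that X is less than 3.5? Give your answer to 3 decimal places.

0.346

Conditional on each component, P(X < 3.5): 1: 0.386667; 2: 0.319328.
By total probability, P(X < 3.5) = 0.4·0.386667 + 0.6·0.319328 = 0.346263.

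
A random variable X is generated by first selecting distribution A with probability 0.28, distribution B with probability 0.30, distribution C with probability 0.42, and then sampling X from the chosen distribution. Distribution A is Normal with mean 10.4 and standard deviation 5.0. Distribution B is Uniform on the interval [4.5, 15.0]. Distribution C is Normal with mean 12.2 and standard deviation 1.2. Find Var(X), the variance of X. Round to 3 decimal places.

11.534

Per component, A: μ=10.4, E[X²]=133.16; B: μ=9.75, E[X²]=104.25; C: μ=12.2, E[X²]=150.28.
E[X] = 0.28·10.4 + 0.3·9.75 + 0.42·12.2 = 10.961.
E[X²] = 0.28·133.16 + 0.3·104.25 + 0.42·150.28 = 131.677.
Var(X) = E[X²] − (E[X])² = 131.677 − 120.144 = 11.5339.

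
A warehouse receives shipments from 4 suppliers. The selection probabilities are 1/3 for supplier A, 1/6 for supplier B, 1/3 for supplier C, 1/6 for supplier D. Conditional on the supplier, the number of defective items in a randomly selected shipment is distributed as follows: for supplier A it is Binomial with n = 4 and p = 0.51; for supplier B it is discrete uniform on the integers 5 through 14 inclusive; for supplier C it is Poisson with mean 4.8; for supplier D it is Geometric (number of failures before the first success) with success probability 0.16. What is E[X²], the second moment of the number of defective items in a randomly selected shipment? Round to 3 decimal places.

37.480

For each component E[X²] = Var + (mean)², giving A: 5.1612; B: 98.5; C: 27.84; D: 60.375.
Overall E[X²] = 0.333333·5.1612 + 0.166667·98.5 + 0.333333·27.84 + 0.166667·60.375 = 37.4796.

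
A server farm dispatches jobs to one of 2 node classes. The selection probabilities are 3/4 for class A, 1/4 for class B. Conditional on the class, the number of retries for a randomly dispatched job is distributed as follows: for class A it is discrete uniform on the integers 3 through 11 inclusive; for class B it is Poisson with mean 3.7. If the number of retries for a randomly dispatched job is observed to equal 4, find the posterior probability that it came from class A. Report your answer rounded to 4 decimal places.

0.6332

Likelihoods P(X=4 | ·): A: 0.111111; B: 0.193066.
Posterior ∝ prior × likelihood. Numerator for A: 0.75·0.111111 = 0.0833333.
Normalizing constant: 0.75·0.111111 + 0.25·0.193066 = 0.1316.
P(A | observation) = 0.0833333 / 0.1316 = 0.633233.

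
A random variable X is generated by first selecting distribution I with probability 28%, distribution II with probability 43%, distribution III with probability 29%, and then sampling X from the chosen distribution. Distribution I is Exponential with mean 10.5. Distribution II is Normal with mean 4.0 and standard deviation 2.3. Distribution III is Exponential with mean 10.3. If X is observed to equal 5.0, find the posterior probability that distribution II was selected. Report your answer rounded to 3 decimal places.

0.667

Likelihoods f(5.0 | ·): I: 0.0591567; II: 0.15781; III: 0.0597503.
Posterior ∝ prior × likelihood. Numerator for II: 0.43·0.15781 = 0.0678582.
Normalizing constant: 0.28·0.0591567 + 0.43·0.15781 + 0.29·0.0597503 = 0.10175.
P(II | observation) = 0.0678582 / 0.10175 = 0.666913.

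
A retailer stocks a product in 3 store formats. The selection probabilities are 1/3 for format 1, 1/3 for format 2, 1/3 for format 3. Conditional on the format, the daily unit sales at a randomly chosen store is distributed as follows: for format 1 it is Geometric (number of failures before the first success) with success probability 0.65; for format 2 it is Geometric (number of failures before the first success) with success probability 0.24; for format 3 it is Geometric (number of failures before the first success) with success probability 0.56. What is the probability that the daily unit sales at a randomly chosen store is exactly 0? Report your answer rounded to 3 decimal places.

0.483

Conditional on each format, P(X = 0): 1: 0.65; 2: 0.24; 3: 0.56.
By total probability, P(X = 0) = 0.333333·0.65 + 0.333333·0.24 + 0.333333·0.56 = 0.483333.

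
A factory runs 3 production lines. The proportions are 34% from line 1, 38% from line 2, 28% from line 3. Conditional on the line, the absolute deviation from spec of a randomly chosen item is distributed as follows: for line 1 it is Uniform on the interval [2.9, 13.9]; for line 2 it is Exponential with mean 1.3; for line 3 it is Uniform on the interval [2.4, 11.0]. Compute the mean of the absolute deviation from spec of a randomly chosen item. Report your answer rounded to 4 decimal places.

Component means — 1: 8.4; 2: 1.3; 3: 6.7.
E[X] = 0.34·8.4 + 0.38·1.3 + 0.28·6.7 = 5.226.

5.2260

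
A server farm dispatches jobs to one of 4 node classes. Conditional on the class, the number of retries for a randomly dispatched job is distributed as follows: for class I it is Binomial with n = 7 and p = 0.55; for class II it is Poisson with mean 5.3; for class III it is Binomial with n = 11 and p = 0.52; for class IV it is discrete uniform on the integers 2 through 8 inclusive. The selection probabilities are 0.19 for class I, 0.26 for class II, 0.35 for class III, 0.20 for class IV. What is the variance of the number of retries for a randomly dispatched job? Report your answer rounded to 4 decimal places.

Per component, I: μ=3.85, E[X²]=16.555; II: μ=5.3, E[X²]=33.39; III: μ=5.72, E[X²]=35.464; IV: μ=5, E[X²]=29.
E[X] = 0.19·3.85 + 0.26·5.3 + 0.35·5.72 + 0.2·5 = 5.1115.
E[X²] = 0.19·16.555 + 0.26·33.39 + 0.35·35.464 + 0.2·29 = 30.0393.
Var(X) = E[X²] − (E[X])² = 30.0393 − 26.1274 = 3.91182.

3.9118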